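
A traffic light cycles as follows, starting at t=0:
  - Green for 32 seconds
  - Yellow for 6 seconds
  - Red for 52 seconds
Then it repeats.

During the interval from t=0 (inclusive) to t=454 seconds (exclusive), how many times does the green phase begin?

Cycle = 32+6+52 = 90s
green phase starts at t = k*90 + 0 for k=0,1,2,...
Need k*90+0 < 454 → k < 5.044
k ∈ {0, ..., 5} → 6 starts

Answer: 6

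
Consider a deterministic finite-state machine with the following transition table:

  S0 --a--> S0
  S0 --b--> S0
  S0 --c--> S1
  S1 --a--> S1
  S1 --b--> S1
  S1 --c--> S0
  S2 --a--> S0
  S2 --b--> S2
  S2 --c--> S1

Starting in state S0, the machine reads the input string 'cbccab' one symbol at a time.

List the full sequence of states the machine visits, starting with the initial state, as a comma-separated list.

Answer: S0, S1, S1, S0, S1, S1, S1

Derivation:
Start: S0
  read 'c': S0 --c--> S1
  read 'b': S1 --b--> S1
  read 'c': S1 --c--> S0
  read 'c': S0 --c--> S1
  read 'a': S1 --a--> S1
  read 'b': S1 --b--> S1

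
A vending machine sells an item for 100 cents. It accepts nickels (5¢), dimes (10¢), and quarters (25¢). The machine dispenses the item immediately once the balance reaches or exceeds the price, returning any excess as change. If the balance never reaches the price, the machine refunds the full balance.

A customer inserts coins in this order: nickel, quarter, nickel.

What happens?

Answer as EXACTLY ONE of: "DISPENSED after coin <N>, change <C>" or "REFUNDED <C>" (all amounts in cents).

Answer: REFUNDED 35

Derivation:
Price: 100¢
Coin 1 (nickel, 5¢): balance = 5¢
Coin 2 (quarter, 25¢): balance = 30¢
Coin 3 (nickel, 5¢): balance = 35¢
All coins inserted, balance 35¢ < price 100¢ → REFUND 35¢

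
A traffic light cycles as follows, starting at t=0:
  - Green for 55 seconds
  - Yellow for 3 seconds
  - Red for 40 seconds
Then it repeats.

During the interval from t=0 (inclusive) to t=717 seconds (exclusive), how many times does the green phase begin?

Cycle = 55+3+40 = 98s
green phase starts at t = k*98 + 0 for k=0,1,2,...
Need k*98+0 < 717 → k < 7.316
k ∈ {0, ..., 7} → 8 starts

Answer: 8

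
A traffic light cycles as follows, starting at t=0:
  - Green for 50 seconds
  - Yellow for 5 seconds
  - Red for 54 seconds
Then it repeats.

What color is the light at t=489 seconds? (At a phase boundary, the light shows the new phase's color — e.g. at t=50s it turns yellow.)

Answer: yellow

Derivation:
Cycle length = 50 + 5 + 54 = 109s
t = 489, phase_t = 489 mod 109 = 53
50 <= 53 < 55 (yellow end) → YELLOW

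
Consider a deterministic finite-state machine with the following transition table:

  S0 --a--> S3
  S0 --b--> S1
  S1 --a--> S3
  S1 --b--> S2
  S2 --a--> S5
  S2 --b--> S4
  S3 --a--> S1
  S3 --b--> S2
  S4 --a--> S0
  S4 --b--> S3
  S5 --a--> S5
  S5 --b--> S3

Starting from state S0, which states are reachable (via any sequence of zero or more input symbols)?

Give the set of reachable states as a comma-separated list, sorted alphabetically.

Answer: S0, S1, S2, S3, S4, S5

Derivation:
BFS from S0:
  visit S0: S0--a-->S3 (new), S0--b-->S1 (new)
  visit S3: S3--a-->S1 (seen), S3--b-->S2 (new)
  visit S1: S1--a-->S3 (seen), S1--b-->S2 (seen)
  visit S2: S2--a-->S5 (new), S2--b-->S4 (new)
  visit S5: S5--a-->S5 (seen), S5--b-->S3 (seen)
  visit S4: S4--a-->S0 (seen), S4--b-->S3 (seen)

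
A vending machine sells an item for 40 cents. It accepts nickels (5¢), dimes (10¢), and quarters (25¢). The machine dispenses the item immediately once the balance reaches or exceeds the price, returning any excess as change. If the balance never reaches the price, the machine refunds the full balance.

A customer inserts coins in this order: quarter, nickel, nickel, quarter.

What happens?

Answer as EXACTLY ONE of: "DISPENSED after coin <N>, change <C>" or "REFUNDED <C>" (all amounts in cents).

Answer: DISPENSED after coin 4, change 20

Derivation:
Price: 40¢
Coin 1 (quarter, 25¢): balance = 25¢
Coin 2 (nickel, 5¢): balance = 30¢
Coin 3 (nickel, 5¢): balance = 35¢
Coin 4 (quarter, 25¢): balance = 60¢
  → balance >= price → DISPENSE, change = 60 - 40 = 20¢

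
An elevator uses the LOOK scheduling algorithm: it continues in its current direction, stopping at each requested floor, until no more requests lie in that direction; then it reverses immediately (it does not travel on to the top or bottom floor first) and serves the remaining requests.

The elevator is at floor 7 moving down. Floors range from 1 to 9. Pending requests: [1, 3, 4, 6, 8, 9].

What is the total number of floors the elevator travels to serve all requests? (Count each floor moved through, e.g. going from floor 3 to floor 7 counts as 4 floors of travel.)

Answer: 14

Derivation:
Start at floor 7 moving down, LOOK stop order: [6, 4, 3, 1, 8, 9]
  7 → 6: |6-7| = 1, total = 1
  6 → 4: |4-6| = 2, total = 3
  4 → 3: |3-4| = 1, total = 4
  3 → 1: |1-3| = 2, total = 6
  1 → 8: |8-1| = 7, total = 13
  8 → 9: |9-8| = 1, total = 14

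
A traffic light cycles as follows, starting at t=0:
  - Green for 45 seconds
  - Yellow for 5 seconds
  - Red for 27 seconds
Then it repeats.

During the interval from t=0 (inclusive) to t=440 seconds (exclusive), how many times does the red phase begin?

Answer: 6

Derivation:
Cycle = 45+5+27 = 77s
red phase starts at t = k*77 + 50 for k=0,1,2,...
Need k*77+50 < 440 → k < 5.065
k ∈ {0, ..., 5} → 6 starts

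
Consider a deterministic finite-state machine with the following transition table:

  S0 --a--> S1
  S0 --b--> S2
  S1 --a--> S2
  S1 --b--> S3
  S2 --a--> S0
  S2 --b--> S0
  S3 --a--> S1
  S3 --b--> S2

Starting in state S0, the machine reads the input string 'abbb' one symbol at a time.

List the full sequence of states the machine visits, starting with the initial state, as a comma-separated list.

Start: S0
  read 'a': S0 --a--> S1
  read 'b': S1 --b--> S3
  read 'b': S3 --b--> S2
  read 'b': S2 --b--> S0

Answer: S0, S1, S3, S2, S0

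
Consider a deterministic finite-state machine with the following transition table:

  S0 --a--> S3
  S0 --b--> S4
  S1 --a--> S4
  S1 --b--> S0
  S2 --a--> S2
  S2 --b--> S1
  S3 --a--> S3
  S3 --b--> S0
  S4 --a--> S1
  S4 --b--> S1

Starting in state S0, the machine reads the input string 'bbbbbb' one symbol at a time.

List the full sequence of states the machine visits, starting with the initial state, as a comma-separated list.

Answer: S0, S4, S1, S0, S4, S1, S0

Derivation:
Start: S0
  read 'b': S0 --b--> S4
  read 'b': S4 --b--> S1
  read 'b': S1 --b--> S0
  read 'b': S0 --b--> S4
  read 'b': S4 --b--> S1
  read 'b': S1 --b--> S0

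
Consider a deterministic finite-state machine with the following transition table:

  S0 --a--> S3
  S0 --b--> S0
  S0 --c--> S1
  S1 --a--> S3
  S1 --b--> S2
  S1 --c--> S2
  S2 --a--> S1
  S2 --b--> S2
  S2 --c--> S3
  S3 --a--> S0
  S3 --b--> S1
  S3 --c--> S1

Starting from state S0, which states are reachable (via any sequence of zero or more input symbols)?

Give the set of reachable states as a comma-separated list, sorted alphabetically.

Answer: S0, S1, S2, S3

Derivation:
BFS from S0:
  visit S0: S0--a-->S3 (new), S0--b-->S0 (seen), S0--c-->S1 (new)
  visit S3: S3--a-->S0 (seen), S3--b-->S1 (seen), S3--c-->S1 (seen)
  visit S1: S1--a-->S3 (seen), S1--b-->S2 (new), S1--c-->S2 (seen)
  visit S2: S2--a-->S1 (seen), S2--b-->S2 (seen), S2--c-->S3 (seen)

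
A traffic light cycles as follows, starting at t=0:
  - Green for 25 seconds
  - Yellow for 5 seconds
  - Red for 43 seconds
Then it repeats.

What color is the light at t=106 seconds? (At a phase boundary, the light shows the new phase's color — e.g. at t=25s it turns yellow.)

Answer: red

Derivation:
Cycle length = 25 + 5 + 43 = 73s
t = 106, phase_t = 106 mod 73 = 33
33 >= 30 → RED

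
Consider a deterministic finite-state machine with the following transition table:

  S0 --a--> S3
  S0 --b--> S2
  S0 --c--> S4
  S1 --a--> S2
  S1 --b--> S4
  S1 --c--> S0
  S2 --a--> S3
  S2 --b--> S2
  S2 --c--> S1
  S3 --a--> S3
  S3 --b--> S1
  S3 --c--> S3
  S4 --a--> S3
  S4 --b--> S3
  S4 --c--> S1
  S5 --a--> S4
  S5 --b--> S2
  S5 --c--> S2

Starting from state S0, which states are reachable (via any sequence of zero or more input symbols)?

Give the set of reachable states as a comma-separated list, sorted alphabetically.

Answer: S0, S1, S2, S3, S4

Derivation:
BFS from S0:
  visit S0: S0--a-->S3 (new), S0--b-->S2 (new), S0--c-->S4 (new)
  visit S3: S3--a-->S3 (seen), S3--b-->S1 (new), S3--c-->S3 (seen)
  visit S2: S2--a-->S3 (seen), S2--b-->S2 (seen), S2--c-->S1 (seen)
  visit S4: S4--a-->S3 (seen), S4--b-->S3 (seen), S4--c-->S1 (seen)
  visit S1: S1--a-->S2 (seen), S1--b-->S4 (seen), S1--c-->S0 (seen)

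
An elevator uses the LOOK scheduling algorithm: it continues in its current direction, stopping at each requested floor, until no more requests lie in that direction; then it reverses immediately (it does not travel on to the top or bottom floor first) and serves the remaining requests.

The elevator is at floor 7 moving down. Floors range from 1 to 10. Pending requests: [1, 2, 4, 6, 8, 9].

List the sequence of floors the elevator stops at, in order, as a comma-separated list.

Current: 7, moving DOWN
Serve below first (descending): [6, 4, 2, 1]
Then reverse, serve above (ascending): [8, 9]

Answer: 6, 4, 2, 1, 8, 9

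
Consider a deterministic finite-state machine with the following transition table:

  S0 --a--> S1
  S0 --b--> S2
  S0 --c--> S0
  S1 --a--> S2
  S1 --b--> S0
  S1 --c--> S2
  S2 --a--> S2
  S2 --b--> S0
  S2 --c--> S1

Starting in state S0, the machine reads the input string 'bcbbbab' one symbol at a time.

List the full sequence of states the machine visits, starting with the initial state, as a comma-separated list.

Start: S0
  read 'b': S0 --b--> S2
  read 'c': S2 --c--> S1
  read 'b': S1 --b--> S0
  read 'b': S0 --b--> S2
  read 'b': S2 --b--> S0
  read 'a': S0 --a--> S1
  read 'b': S1 --b--> S0

Answer: S0, S2, S1, S0, S2, S0, S1, S0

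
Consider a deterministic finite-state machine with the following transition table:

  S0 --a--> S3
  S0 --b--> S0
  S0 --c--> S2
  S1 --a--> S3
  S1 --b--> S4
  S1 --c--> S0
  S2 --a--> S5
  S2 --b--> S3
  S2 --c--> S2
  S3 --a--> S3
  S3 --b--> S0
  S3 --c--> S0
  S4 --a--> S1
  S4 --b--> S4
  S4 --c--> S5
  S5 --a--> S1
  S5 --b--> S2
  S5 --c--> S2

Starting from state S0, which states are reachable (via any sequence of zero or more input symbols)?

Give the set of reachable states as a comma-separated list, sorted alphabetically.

BFS from S0:
  visit S0: S0--a-->S3 (new), S0--b-->S0 (seen), S0--c-->S2 (new)
  visit S3: S3--a-->S3 (seen), S3--b-->S0 (seen), S3--c-->S0 (seen)
  visit S2: S2--a-->S5 (new), S2--b-->S3 (seen), S2--c-->S2 (seen)
  visit S5: S5--a-->S1 (new), S5--b-->S2 (seen), S5--c-->S2 (seen)
  visit S1: S1--a-->S3 (seen), S1--b-->S4 (new), S1--c-->S0 (seen)
  visit S4: S4--a-->S1 (seen), S4--b-->S4 (seen), S4--c-->S5 (seen)

Answer: S0, S1, S2, S3, S4, S5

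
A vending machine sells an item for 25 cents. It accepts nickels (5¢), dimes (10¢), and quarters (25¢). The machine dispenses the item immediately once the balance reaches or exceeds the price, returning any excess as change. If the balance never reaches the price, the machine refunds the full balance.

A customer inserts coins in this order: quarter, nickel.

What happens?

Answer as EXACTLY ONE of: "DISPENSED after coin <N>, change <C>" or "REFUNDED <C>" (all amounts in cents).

Price: 25¢
Coin 1 (quarter, 25¢): balance = 25¢
  → balance >= price → DISPENSE, change = 25 - 25 = 0¢

Answer: DISPENSED after coin 1, change 0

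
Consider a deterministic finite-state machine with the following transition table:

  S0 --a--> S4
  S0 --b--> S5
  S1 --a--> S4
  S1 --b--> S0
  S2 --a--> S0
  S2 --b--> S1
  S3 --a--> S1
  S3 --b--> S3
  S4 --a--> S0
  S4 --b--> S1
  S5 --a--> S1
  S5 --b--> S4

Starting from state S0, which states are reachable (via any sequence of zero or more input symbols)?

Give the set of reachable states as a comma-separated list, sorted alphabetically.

BFS from S0:
  visit S0: S0--a-->S4 (new), S0--b-->S5 (new)
  visit S4: S4--a-->S0 (seen), S4--b-->S1 (new)
  visit S5: S5--a-->S1 (seen), S5--b-->S4 (seen)
  visit S1: S1--a-->S4 (seen), S1--b-->S0 (seen)

Answer: S0, S1, S4, S5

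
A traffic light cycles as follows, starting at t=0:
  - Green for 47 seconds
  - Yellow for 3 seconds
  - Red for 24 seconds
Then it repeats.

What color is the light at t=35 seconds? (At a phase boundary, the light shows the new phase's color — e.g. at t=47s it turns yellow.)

Cycle length = 47 + 3 + 24 = 74s
t = 35, phase_t = 35 mod 74 = 35
35 < 47 (green end) → GREEN

Answer: green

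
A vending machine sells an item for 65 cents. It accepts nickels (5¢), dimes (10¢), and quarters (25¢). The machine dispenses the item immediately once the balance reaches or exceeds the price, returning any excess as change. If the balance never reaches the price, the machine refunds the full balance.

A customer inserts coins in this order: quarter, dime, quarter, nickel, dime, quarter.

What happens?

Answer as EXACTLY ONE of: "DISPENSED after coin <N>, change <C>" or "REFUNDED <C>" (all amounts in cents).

Answer: DISPENSED after coin 4, change 0

Derivation:
Price: 65¢
Coin 1 (quarter, 25¢): balance = 25¢
Coin 2 (dime, 10¢): balance = 35¢
Coin 3 (quarter, 25¢): balance = 60¢
Coin 4 (nickel, 5¢): balance = 65¢
  → balance >= price → DISPENSE, change = 65 - 65 = 0¢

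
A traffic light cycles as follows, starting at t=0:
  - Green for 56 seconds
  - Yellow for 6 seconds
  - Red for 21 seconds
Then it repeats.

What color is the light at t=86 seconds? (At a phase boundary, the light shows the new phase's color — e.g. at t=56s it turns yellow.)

Cycle length = 56 + 6 + 21 = 83s
t = 86, phase_t = 86 mod 83 = 3
3 < 56 (green end) → GREEN

Answer: green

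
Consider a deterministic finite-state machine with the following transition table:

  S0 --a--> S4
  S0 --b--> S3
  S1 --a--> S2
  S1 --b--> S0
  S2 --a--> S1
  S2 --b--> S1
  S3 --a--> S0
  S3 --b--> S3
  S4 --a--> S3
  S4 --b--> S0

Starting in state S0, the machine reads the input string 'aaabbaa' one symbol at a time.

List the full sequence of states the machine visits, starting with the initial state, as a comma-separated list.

Answer: S0, S4, S3, S0, S3, S3, S0, S4

Derivation:
Start: S0
  read 'a': S0 --a--> S4
  read 'a': S4 --a--> S3
  read 'a': S3 --a--> S0
  read 'b': S0 --b--> S3
  read 'b': S3 --b--> S3
  read 'a': S3 --a--> S0
  read 'a': S0 --a--> S4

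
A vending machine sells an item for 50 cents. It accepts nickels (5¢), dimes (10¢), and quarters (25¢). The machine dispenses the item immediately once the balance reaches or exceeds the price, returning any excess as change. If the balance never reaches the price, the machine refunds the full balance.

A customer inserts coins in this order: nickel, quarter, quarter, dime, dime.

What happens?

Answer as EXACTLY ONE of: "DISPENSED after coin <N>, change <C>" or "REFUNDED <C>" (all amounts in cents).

Answer: DISPENSED after coin 3, change 5

Derivation:
Price: 50¢
Coin 1 (nickel, 5¢): balance = 5¢
Coin 2 (quarter, 25¢): balance = 30¢
Coin 3 (quarter, 25¢): balance = 55¢
  → balance >= price → DISPENSE, change = 55 - 50 = 5¢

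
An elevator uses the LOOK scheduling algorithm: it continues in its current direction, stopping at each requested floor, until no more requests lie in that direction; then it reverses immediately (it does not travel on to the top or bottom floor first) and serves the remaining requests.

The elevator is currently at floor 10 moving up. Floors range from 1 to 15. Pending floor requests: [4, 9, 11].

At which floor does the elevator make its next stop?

Current floor: 10, direction: up
Requests above: [11]
Requests below: [4, 9]
Moving up and requests lie above → nearest above is min([11]) = 11

Answer: 11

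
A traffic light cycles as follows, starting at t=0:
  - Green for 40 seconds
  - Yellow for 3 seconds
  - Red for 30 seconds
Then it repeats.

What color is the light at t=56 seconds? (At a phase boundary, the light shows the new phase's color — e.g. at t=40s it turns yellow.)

Answer: red

Derivation:
Cycle length = 40 + 3 + 30 = 73s
t = 56, phase_t = 56 mod 73 = 56
56 >= 43 → RED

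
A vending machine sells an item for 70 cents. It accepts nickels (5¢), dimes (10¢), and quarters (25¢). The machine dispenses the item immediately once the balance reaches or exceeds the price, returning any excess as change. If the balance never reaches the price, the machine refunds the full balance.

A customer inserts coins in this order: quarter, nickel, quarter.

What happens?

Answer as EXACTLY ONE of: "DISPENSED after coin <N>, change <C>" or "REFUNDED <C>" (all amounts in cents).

Price: 70¢
Coin 1 (quarter, 25¢): balance = 25¢
Coin 2 (nickel, 5¢): balance = 30¢
Coin 3 (quarter, 25¢): balance = 55¢
All coins inserted, balance 55¢ < price 70¢ → REFUND 55¢

Answer: REFUNDED 55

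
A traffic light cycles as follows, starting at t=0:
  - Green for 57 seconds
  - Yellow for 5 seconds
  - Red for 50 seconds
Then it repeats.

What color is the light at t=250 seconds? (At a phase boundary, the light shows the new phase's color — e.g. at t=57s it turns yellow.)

Cycle length = 57 + 5 + 50 = 112s
t = 250, phase_t = 250 mod 112 = 26
26 < 57 (green end) → GREEN

Answer: green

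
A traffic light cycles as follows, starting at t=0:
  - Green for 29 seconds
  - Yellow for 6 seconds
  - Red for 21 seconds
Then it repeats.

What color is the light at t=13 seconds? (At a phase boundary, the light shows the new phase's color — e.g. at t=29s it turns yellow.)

Cycle length = 29 + 6 + 21 = 56s
t = 13, phase_t = 13 mod 56 = 13
13 < 29 (green end) → GREEN

Answer: green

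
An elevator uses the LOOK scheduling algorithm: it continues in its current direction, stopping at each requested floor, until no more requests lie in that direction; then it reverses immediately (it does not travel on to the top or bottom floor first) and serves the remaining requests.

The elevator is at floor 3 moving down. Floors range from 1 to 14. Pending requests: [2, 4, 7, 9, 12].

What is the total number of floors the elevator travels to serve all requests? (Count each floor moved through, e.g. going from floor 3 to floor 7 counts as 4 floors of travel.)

Answer: 11

Derivation:
Start at floor 3 moving down, LOOK stop order: [2, 4, 7, 9, 12]
  3 → 2: |2-3| = 1, total = 1
  2 → 4: |4-2| = 2, total = 3
  4 → 7: |7-4| = 3, total = 6
  7 → 9: |9-7| = 2, total = 8
  9 → 12: |12-9| = 3, total = 11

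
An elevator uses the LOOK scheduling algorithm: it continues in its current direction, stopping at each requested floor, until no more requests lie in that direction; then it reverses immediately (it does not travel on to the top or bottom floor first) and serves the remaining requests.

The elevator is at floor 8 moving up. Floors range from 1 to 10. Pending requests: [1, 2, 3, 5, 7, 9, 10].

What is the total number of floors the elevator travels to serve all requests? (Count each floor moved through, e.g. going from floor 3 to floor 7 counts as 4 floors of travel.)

Answer: 11

Derivation:
Start at floor 8 moving up, LOOK stop order: [9, 10, 7, 5, 3, 2, 1]
  8 → 9: |9-8| = 1, total = 1
  9 → 10: |10-9| = 1, total = 2
  10 → 7: |7-10| = 3, total = 5
  7 → 5: |5-7| = 2, total = 7
  5 → 3: |3-5| = 2, total = 9
  3 → 2: |2-3| = 1, total = 10
  2 → 1: |1-2| = 1, total = 11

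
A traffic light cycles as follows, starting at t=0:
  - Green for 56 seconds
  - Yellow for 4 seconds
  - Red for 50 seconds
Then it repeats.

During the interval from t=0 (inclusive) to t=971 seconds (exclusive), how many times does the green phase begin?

Cycle = 56+4+50 = 110s
green phase starts at t = k*110 + 0 for k=0,1,2,...
Need k*110+0 < 971 → k < 8.827
k ∈ {0, ..., 8} → 9 starts

Answer: 9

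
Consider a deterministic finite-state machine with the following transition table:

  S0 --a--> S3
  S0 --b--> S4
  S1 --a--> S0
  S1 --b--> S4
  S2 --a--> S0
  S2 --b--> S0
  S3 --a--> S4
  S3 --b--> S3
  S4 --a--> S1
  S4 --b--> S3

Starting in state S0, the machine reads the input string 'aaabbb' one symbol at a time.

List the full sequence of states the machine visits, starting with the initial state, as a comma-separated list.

Answer: S0, S3, S4, S1, S4, S3, S3

Derivation:
Start: S0
  read 'a': S0 --a--> S3
  read 'a': S3 --a--> S4
  read 'a': S4 --a--> S1
  read 'b': S1 --b--> S4
  read 'b': S4 --b--> S3
  read 'b': S3 --b--> S3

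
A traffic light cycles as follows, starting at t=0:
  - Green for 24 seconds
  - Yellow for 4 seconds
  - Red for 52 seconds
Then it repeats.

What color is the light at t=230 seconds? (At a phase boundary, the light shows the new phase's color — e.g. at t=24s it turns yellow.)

Cycle length = 24 + 4 + 52 = 80s
t = 230, phase_t = 230 mod 80 = 70
70 >= 28 → RED

Answer: red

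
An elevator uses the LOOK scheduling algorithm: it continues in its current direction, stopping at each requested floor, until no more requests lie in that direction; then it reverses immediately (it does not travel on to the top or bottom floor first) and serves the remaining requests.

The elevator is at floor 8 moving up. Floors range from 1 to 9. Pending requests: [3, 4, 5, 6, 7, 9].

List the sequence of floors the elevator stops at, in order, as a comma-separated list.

Answer: 9, 7, 6, 5, 4, 3

Derivation:
Current: 8, moving UP
Serve above first (ascending): [9]
Then reverse, serve below (descending): [7, 6, 5, 4, 3]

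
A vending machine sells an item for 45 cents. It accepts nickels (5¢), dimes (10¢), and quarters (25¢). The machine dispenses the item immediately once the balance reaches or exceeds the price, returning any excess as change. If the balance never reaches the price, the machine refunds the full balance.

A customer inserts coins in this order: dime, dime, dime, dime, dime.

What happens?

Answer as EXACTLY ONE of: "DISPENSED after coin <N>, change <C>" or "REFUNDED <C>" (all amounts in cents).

Price: 45¢
Coin 1 (dime, 10¢): balance = 10¢
Coin 2 (dime, 10¢): balance = 20¢
Coin 3 (dime, 10¢): balance = 30¢
Coin 4 (dime, 10¢): balance = 40¢
Coin 5 (dime, 10¢): balance = 50¢
  → balance >= price → DISPENSE, change = 50 - 45 = 5¢

Answer: DISPENSED after coin 5, change 5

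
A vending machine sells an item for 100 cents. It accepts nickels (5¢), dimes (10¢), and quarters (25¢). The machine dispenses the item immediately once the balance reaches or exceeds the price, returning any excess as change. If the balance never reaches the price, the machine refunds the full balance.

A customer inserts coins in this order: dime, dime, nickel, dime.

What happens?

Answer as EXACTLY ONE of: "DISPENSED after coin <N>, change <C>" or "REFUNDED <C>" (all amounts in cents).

Price: 100¢
Coin 1 (dime, 10¢): balance = 10¢
Coin 2 (dime, 10¢): balance = 20¢
Coin 3 (nickel, 5¢): balance = 25¢
Coin 4 (dime, 10¢): balance = 35¢
All coins inserted, balance 35¢ < price 100¢ → REFUND 35¢

Answer: REFUNDED 35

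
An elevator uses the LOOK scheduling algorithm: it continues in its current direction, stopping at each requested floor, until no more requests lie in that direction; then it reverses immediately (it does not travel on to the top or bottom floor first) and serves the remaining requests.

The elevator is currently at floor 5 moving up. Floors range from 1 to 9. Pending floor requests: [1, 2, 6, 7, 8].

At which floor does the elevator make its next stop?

Current floor: 5, direction: up
Requests above: [6, 7, 8]
Requests below: [1, 2]
Moving up and requests lie above → nearest above is min([6, 7, 8]) = 6

Answer: 6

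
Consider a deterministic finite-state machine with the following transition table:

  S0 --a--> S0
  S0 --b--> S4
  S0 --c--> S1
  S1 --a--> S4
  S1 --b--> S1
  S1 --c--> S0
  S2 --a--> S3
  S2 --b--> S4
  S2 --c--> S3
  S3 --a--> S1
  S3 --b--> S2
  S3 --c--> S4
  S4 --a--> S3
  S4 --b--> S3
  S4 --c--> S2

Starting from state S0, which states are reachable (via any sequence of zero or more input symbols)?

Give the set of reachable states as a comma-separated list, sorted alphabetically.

Answer: S0, S1, S2, S3, S4

Derivation:
BFS from S0:
  visit S0: S0--a-->S0 (seen), S0--b-->S4 (new), S0--c-->S1 (new)
  visit S4: S4--a-->S3 (new), S4--b-->S3 (seen), S4--c-->S2 (new)
  visit S1: S1--a-->S4 (seen), S1--b-->S1 (seen), S1--c-->S0 (seen)
  visit S3: S3--a-->S1 (seen), S3--b-->S2 (seen), S3--c-->S4 (seen)
  visit S2: S2--a-->S3 (seen), S2--b-->S4 (seen), S2--c-->S3 (seen)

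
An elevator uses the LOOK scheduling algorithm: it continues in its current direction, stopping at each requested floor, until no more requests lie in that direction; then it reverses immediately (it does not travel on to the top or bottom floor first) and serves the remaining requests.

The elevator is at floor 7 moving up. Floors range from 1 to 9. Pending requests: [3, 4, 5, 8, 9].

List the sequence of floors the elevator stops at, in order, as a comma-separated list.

Current: 7, moving UP
Serve above first (ascending): [8, 9]
Then reverse, serve below (descending): [5, 4, 3]

Answer: 8, 9, 5, 4, 3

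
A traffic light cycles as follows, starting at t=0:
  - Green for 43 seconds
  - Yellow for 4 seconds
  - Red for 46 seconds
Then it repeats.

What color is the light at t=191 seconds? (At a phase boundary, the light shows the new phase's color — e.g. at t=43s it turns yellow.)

Cycle length = 43 + 4 + 46 = 93s
t = 191, phase_t = 191 mod 93 = 5
5 < 43 (green end) → GREEN

Answer: green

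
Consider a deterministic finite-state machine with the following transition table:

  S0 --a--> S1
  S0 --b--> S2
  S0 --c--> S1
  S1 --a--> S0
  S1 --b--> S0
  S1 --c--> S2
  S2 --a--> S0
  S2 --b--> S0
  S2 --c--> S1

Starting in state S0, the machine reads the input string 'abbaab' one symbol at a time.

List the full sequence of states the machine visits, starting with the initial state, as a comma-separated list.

Answer: S0, S1, S0, S2, S0, S1, S0

Derivation:
Start: S0
  read 'a': S0 --a--> S1
  read 'b': S1 --b--> S0
  read 'b': S0 --b--> S2
  read 'a': S2 --a--> S0
  read 'a': S0 --a--> S1
  read 'b': S1 --b--> S0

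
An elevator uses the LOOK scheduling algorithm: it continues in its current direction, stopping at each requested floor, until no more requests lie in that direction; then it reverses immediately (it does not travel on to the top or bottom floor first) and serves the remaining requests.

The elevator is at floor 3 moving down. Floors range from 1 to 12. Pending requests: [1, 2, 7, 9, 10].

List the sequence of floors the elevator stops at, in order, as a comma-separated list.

Current: 3, moving DOWN
Serve below first (descending): [2, 1]
Then reverse, serve above (ascending): [7, 9, 10]

Answer: 2, 1, 7, 9, 10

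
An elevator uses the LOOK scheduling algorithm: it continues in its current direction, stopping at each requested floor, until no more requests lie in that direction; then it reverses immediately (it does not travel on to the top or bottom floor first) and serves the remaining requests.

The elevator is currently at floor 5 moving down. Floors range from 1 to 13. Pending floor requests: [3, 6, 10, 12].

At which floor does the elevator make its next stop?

Answer: 3

Derivation:
Current floor: 5, direction: down
Requests above: [6, 10, 12]
Requests below: [3]
Moving down and requests lie below → nearest below is max([3]) = 3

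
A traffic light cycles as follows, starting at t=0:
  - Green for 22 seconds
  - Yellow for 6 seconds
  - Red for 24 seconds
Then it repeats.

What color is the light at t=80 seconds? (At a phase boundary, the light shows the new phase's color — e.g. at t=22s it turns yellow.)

Cycle length = 22 + 6 + 24 = 52s
t = 80, phase_t = 80 mod 52 = 28
28 >= 28 → RED

Answer: red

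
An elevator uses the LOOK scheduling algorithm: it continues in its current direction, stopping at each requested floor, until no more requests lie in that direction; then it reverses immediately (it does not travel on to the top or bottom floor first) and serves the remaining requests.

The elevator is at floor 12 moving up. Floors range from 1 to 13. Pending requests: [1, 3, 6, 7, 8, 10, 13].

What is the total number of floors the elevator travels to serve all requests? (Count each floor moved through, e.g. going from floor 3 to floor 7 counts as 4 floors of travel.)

Answer: 13

Derivation:
Start at floor 12 moving up, LOOK stop order: [13, 10, 8, 7, 6, 3, 1]
  12 → 13: |13-12| = 1, total = 1
  13 → 10: |10-13| = 3, total = 4
  10 → 8: |8-10| = 2, total = 6
  8 → 7: |7-8| = 1, total = 7
  7 → 6: |6-7| = 1, total = 8
  6 → 3: |3-6| = 3, total = 11
  3 → 1: |1-3| = 2, total = 13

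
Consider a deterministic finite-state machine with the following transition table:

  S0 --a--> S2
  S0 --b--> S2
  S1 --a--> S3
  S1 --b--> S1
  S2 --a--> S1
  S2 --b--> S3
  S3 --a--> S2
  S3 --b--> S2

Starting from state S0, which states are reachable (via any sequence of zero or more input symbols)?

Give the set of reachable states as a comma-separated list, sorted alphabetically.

Answer: S0, S1, S2, S3

Derivation:
BFS from S0:
  visit S0: S0--a-->S2 (new), S0--b-->S2 (seen)
  visit S2: S2--a-->S1 (new), S2--b-->S3 (new)
  visit S1: S1--a-->S3 (seen), S1--b-->S1 (seen)
  visit S3: S3--a-->S2 (seen), S3--b-->S2 (seen)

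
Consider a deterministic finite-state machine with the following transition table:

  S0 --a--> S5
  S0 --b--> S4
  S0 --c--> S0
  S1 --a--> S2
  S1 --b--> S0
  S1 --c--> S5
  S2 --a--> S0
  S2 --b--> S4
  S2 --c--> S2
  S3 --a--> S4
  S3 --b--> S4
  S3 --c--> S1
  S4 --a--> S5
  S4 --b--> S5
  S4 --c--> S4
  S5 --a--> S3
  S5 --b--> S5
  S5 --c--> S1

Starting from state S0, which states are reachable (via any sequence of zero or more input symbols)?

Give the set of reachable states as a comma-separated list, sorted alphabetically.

BFS from S0:
  visit S0: S0--a-->S5 (new), S0--b-->S4 (new), S0--c-->S0 (seen)
  visit S5: S5--a-->S3 (new), S5--b-->S5 (seen), S5--c-->S1 (new)
  visit S4: S4--a-->S5 (seen), S4--b-->S5 (seen), S4--c-->S4 (seen)
  visit S3: S3--a-->S4 (seen), S3--b-->S4 (seen), S3--c-->S1 (seen)
  visit S1: S1--a-->S2 (new), S1--b-->S0 (seen), S1--c-->S5 (seen)
  visit S2: S2--a-->S0 (seen), S2--b-->S4 (seen), S2--c-->S2 (seen)

Answer: S0, S1, S2, S3, S4, S5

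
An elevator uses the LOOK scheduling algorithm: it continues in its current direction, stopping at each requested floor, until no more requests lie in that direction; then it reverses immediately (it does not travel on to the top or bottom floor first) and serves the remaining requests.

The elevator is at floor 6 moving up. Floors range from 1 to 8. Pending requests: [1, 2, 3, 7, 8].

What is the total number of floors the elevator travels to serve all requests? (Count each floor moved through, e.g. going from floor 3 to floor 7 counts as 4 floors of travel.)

Start at floor 6 moving up, LOOK stop order: [7, 8, 3, 2, 1]
  6 → 7: |7-6| = 1, total = 1
  7 → 8: |8-7| = 1, total = 2
  8 → 3: |3-8| = 5, total = 7
  3 → 2: |2-3| = 1, total = 8
  2 → 1: |1-2| = 1, total = 9

Answer: 9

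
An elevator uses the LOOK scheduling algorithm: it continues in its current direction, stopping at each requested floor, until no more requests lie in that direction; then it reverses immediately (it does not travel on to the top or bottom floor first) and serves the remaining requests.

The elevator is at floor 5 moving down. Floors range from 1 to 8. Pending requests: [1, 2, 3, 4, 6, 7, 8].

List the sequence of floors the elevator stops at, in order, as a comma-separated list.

Answer: 4, 3, 2, 1, 6, 7, 8

Derivation:
Current: 5, moving DOWN
Serve below first (descending): [4, 3, 2, 1]
Then reverse, serve above (ascending): [6, 7, 8]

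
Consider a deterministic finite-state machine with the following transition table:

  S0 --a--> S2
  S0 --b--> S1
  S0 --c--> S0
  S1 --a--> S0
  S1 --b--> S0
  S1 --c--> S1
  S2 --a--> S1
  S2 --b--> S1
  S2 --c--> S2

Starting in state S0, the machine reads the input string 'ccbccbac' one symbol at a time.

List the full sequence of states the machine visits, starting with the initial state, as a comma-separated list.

Answer: S0, S0, S0, S1, S1, S1, S0, S2, S2

Derivation:
Start: S0
  read 'c': S0 --c--> S0
  read 'c': S0 --c--> S0
  read 'b': S0 --b--> S1
  read 'c': S1 --c--> S1
  read 'c': S1 --c--> S1
  read 'b': S1 --b--> S0
  read 'a': S0 --a--> S2
  read 'c': S2 --c--> S2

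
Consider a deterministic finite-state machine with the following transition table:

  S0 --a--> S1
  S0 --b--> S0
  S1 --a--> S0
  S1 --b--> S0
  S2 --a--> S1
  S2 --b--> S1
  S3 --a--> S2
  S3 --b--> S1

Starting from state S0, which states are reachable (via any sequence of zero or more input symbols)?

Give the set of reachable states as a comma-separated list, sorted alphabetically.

BFS from S0:
  visit S0: S0--a-->S1 (new), S0--b-->S0 (seen)
  visit S1: S1--a-->S0 (seen), S1--b-->S0 (seen)

Answer: S0, S1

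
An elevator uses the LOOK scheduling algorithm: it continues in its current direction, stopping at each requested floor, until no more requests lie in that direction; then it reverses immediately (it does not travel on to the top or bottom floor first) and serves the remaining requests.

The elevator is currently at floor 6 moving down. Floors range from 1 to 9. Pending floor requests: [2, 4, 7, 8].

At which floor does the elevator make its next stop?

Current floor: 6, direction: down
Requests above: [7, 8]
Requests below: [2, 4]
Moving down and requests lie below → nearest below is max([2, 4]) = 4

Answer: 4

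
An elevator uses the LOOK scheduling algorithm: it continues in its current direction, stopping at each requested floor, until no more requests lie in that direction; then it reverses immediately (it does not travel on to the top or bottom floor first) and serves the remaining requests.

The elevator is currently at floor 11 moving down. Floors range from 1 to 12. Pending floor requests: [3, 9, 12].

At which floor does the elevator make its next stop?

Answer: 9

Derivation:
Current floor: 11, direction: down
Requests above: [12]
Requests below: [3, 9]
Moving down and requests lie below → nearest below is max([3, 9]) = 9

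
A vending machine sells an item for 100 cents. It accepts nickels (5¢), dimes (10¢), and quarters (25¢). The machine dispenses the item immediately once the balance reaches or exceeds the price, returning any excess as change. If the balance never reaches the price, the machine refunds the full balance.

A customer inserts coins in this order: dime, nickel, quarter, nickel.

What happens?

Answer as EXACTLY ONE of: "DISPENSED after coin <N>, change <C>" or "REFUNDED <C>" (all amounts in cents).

Price: 100¢
Coin 1 (dime, 10¢): balance = 10¢
Coin 2 (nickel, 5¢): balance = 15¢
Coin 3 (quarter, 25¢): balance = 40¢
Coin 4 (nickel, 5¢): balance = 45¢
All coins inserted, balance 45¢ < price 100¢ → REFUND 45¢

Answer: REFUNDED 45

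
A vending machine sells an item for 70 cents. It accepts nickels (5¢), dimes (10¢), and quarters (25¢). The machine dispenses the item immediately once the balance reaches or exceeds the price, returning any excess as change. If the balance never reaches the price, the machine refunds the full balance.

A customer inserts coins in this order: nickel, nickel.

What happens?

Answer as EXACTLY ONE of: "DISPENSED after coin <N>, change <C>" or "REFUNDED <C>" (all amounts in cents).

Price: 70¢
Coin 1 (nickel, 5¢): balance = 5¢
Coin 2 (nickel, 5¢): balance = 10¢
All coins inserted, balance 10¢ < price 70¢ → REFUND 10¢

Answer: REFUNDED 10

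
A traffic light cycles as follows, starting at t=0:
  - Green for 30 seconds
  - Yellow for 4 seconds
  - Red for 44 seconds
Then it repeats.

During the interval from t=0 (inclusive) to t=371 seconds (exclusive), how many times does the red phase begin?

Cycle = 30+4+44 = 78s
red phase starts at t = k*78 + 34 for k=0,1,2,...
Need k*78+34 < 371 → k < 4.321
k ∈ {0, ..., 4} → 5 starts

Answer: 5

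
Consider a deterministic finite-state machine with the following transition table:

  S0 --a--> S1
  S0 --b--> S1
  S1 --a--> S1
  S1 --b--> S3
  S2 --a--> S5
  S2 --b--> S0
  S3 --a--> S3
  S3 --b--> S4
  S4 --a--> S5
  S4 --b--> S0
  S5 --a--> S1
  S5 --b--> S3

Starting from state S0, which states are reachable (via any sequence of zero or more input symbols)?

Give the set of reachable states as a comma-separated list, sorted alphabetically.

Answer: S0, S1, S3, S4, S5

Derivation:
BFS from S0:
  visit S0: S0--a-->S1 (new), S0--b-->S1 (seen)
  visit S1: S1--a-->S1 (seen), S1--b-->S3 (new)
  visit S3: S3--a-->S3 (seen), S3--b-->S4 (new)
  visit S4: S4--a-->S5 (new), S4--b-->S0 (seen)
  visit S5: S5--a-->S1 (seen), S5--b-->S3 (seen)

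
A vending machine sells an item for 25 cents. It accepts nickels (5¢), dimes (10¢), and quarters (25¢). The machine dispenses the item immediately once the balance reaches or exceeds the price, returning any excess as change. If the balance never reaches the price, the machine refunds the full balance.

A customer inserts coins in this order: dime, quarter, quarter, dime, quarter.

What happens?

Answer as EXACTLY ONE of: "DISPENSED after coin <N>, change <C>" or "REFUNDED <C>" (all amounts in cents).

Answer: DISPENSED after coin 2, change 10

Derivation:
Price: 25¢
Coin 1 (dime, 10¢): balance = 10¢
Coin 2 (quarter, 25¢): balance = 35¢
  → balance >= price → DISPENSE, change = 35 - 25 = 10¢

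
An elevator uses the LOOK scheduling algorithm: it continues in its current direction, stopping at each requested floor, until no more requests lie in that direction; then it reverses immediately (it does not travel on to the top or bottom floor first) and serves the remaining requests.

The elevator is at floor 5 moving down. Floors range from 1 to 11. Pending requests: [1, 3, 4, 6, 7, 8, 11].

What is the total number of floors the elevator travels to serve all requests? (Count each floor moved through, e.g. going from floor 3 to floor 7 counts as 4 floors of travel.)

Start at floor 5 moving down, LOOK stop order: [4, 3, 1, 6, 7, 8, 11]
  5 → 4: |4-5| = 1, total = 1
  4 → 3: |3-4| = 1, total = 2
  3 → 1: |1-3| = 2, total = 4
  1 → 6: |6-1| = 5, total = 9
  6 → 7: |7-6| = 1, total = 10
  7 → 8: |8-7| = 1, total = 11
  8 → 11: |11-8| = 3, total = 14

Answer: 14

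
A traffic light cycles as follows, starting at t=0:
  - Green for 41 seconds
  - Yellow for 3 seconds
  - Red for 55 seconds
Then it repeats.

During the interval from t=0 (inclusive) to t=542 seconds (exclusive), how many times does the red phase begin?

Cycle = 41+3+55 = 99s
red phase starts at t = k*99 + 44 for k=0,1,2,...
Need k*99+44 < 542 → k < 5.030
k ∈ {0, ..., 5} → 6 starts

Answer: 6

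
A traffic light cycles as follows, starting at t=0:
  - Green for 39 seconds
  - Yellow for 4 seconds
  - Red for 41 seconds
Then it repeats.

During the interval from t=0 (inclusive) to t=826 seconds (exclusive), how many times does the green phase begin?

Answer: 10

Derivation:
Cycle = 39+4+41 = 84s
green phase starts at t = k*84 + 0 for k=0,1,2,...
Need k*84+0 < 826 → k < 9.833
k ∈ {0, ..., 9} → 10 starts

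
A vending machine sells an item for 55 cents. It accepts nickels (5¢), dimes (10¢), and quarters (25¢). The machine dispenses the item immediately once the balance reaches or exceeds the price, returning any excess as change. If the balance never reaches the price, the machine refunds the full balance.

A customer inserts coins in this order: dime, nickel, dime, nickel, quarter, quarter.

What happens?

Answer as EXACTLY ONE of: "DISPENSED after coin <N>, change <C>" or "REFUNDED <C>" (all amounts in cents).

Price: 55¢
Coin 1 (dime, 10¢): balance = 10¢
Coin 2 (nickel, 5¢): balance = 15¢
Coin 3 (dime, 10¢): balance = 25¢
Coin 4 (nickel, 5¢): balance = 30¢
Coin 5 (quarter, 25¢): balance = 55¢
  → balance >= price → DISPENSE, change = 55 - 55 = 0¢

Answer: DISPENSED after coin 5, change 0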